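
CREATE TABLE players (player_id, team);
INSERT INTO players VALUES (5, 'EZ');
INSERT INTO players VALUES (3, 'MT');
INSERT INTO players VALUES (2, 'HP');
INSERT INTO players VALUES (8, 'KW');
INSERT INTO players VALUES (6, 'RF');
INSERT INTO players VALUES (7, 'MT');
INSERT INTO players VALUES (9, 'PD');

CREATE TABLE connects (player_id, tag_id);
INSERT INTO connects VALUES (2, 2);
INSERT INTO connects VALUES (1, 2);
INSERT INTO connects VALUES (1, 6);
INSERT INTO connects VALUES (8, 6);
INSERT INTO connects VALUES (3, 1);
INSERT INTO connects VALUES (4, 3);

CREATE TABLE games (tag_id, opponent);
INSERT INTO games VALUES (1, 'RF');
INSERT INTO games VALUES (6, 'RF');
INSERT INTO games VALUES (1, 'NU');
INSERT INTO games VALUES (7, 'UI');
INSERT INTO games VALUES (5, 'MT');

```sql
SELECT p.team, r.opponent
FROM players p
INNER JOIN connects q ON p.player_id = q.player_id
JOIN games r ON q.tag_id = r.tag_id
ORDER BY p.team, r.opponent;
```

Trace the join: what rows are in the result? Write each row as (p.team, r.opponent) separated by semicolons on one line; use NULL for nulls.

(KW, RF); (MT, NU); (MT, RF)

Evaluate left to right. First `players p INNER JOIN connects q` on player_id: 3 row(s).
Then INNER JOIN `games r` on tag_id: keep only rows whose q.tag_id appears in r.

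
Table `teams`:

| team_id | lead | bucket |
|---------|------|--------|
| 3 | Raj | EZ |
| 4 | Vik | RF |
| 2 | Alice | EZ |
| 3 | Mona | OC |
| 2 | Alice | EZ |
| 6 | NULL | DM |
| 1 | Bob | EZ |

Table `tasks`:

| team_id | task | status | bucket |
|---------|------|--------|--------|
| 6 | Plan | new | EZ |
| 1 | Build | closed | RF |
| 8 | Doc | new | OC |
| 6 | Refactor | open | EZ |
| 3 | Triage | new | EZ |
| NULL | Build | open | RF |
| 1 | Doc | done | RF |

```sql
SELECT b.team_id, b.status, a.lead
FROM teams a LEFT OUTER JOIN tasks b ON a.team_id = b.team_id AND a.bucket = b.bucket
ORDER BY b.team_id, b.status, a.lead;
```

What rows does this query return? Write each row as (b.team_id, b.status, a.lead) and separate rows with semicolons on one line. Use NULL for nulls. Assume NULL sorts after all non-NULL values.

LEFT JOIN keeps every row from `teams`; unmatched rows get NULL for `tasks`'s columns.
Matching on a.team_id = b.team_id AND a.bucket = b.bucket. A NULL in a compared column never satisfies the condition.
- team_id=3, bucket=EZ: 1 matching b row(s), so 1 row(s) emitted.
- team_id=4, bucket=RF: no b row matches, row kept with b columns NULL.
- team_id=2, bucket=EZ: no b row matches, row kept with b columns NULL.
- team_id=3, bucket=OC: no b row matches, row kept with b columns NULL.
- team_id=2, bucket=EZ: no b row matches, row kept with b columns NULL.
- team_id=6, bucket=DM: no b row matches, row kept with b columns NULL.
- team_id=1, bucket=EZ: no b row matches, row kept with b columns NULL.
After projecting and ordering:
b.team_id | b.status | a.lead
3 | new | Raj
NULL | NULL | Alice
NULL | NULL | Alice
NULL | NULL | Bob
NULL | NULL | Mona
NULL | NULL | Vik
NULL | NULL | NULL

(3, new, Raj); (NULL, NULL, Alice); (NULL, NULL, Alice); (NULL, NULL, Bob); (NULL, NULL, Mona); (NULL, NULL, Vik); (NULL, NULL, NULL)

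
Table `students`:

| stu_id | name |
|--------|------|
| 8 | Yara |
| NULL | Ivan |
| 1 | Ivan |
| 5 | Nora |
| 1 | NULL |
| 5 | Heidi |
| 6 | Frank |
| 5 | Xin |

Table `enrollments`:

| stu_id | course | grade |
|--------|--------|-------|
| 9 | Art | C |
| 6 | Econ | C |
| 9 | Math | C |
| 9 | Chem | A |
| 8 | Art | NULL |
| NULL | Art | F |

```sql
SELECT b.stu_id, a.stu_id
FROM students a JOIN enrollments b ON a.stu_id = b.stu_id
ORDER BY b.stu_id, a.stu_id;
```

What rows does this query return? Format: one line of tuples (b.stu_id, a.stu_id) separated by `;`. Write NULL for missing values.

INNER JOIN keeps only pairs where the ON condition holds.
Matching on a.stu_id = b.stu_id. A NULL in a compared column never satisfies the condition.
Matched pairs: 2.

(6, 6); (8, 8)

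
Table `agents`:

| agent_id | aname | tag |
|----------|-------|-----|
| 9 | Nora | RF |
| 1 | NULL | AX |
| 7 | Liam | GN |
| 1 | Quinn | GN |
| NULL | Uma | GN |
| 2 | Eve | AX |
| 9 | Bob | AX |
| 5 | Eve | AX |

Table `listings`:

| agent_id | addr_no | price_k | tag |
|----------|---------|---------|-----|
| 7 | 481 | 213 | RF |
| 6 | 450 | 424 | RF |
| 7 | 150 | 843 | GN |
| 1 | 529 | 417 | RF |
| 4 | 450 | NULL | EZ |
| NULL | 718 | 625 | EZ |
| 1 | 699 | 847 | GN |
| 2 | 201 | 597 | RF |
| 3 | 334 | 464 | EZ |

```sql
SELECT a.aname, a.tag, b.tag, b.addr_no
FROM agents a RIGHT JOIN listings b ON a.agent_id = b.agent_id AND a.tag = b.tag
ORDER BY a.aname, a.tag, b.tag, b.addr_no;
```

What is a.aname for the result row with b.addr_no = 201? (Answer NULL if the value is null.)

RIGHT JOIN keeps every row from `listings`; unmatched rows get NULL for `agents`'s columns.
Matching on a.agent_id = b.agent_id AND a.tag = b.tag. A NULL in a compared column never satisfies the condition.
- a[0] agent_id=9, tag=RF → no match.
- a[1] agent_id=1, tag=AX → no match.
- a[2] agent_id=7, tag=GN → 1 match(es) in b → 1 row(s).
- a[3] agent_id=1, tag=GN → 1 match(es) in b → 1 row(s).
- a[4] agent_id=NULL, tag=GN → no match.
- a[5] agent_id=2, tag=AX → no match.
- a[6] agent_id=9, tag=AX → no match.
- a[7] agent_id=5, tag=AX → no match.
- 7 row(s) from b found no a partner → padded with NULL.

NULL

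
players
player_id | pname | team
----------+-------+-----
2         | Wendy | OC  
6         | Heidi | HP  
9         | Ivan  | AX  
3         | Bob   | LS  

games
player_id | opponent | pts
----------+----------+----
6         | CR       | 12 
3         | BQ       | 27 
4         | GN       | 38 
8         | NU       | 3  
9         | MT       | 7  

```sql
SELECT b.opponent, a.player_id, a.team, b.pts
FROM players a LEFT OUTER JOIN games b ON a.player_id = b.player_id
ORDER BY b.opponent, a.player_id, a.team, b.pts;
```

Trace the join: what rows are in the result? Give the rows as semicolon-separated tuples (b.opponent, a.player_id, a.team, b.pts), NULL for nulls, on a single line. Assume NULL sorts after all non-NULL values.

LEFT JOIN keeps every row from `players`; unmatched rows get NULL for `games`'s columns.
Matching on a.player_id = b.player_id.
- a[0] player_id=2 → no match; kept with NULLs on the b side.
- a[1] player_id=6 → 1 match(es) in b → 1 row(s).
- a[2] player_id=9 → 1 match(es) in b → 1 row(s).
- a[3] player_id=3 → 1 match(es) in b → 1 row(s).
After projecting and ordering:
b.opponent | a.player_id | a.team | b.pts
BQ | 3 | LS | 27
CR | 6 | HP | 12
MT | 9 | AX | 7
NULL | 2 | OC | NULL

(BQ, 3, LS, 27); (CR, 6, HP, 12); (MT, 9, AX, 7); (NULL, 2, OC, NULL)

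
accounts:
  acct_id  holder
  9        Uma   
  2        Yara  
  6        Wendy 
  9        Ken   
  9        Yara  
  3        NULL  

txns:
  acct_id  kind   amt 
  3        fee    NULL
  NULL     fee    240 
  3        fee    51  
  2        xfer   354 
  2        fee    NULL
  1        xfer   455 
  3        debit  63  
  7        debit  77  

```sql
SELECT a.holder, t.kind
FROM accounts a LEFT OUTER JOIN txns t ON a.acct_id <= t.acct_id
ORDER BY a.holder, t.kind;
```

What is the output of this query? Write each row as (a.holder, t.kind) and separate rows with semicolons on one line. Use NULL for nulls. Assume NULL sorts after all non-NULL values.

LEFT JOIN keeps every row from `accounts`; unmatched rows get NULL for `txns`'s columns.
Matching on a.acct_id <= t.acct_id. A NULL in a compared column never satisfies the condition.
Matched pairs: 11; unmatched a rows kept: 3.

(Ken, NULL); (Uma, NULL); (Wendy, debit); (Yara, debit); (Yara, debit); (Yara, fee); (Yara, fee); (Yara, fee); (Yara, xfer); (Yara, NULL); (NULL, debit); (NULL, debit); (NULL, fee); (NULL, fee)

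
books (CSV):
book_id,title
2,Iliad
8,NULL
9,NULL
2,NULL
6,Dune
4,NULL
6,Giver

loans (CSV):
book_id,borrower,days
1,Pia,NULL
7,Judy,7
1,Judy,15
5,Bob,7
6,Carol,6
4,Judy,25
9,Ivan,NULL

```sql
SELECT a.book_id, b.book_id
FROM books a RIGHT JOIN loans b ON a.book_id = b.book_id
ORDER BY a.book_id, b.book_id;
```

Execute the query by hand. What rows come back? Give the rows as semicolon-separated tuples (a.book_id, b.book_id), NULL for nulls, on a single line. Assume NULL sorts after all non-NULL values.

(4, 4); (6, 6); (6, 6); (9, 9); (NULL, 1); (NULL, 1); (NULL, 5); (NULL, 7)

RIGHT JOIN keeps every row from `loans`; unmatched rows get NULL for `books`'s columns.
Matching on a.book_id = b.book_id.
Matched pairs: 4; unmatched b rows kept: 4.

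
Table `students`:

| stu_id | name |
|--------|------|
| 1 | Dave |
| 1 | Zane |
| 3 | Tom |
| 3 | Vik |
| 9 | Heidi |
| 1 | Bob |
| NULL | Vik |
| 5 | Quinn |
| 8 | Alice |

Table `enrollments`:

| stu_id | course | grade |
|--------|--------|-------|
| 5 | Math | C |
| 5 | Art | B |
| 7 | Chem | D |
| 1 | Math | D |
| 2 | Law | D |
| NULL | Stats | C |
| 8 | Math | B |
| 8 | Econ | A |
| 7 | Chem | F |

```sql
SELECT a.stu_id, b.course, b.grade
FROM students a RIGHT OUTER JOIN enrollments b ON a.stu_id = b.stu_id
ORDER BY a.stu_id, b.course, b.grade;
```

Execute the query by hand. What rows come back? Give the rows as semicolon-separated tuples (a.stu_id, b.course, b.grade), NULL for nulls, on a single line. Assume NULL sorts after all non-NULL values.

(1, Math, D); (1, Math, D); (1, Math, D); (5, Art, B); (5, Math, C); (8, Econ, A); (8, Math, B); (NULL, Chem, D); (NULL, Chem, F); (NULL, Law, D); (NULL, Stats, C)

RIGHT JOIN keeps every row from `enrollments`; unmatched rows get NULL for `students`'s columns.
Matching on a.stu_id = b.stu_id. A NULL in a compared column never satisfies the condition.
- a[0] stu_id=1 → 1 match(es) in b → 1 row(s).
- a[1] stu_id=1 → 1 match(es) in b → 1 row(s).
- a[2] stu_id=3 → no match.
- a[3] stu_id=3 → no match.
- a[4] stu_id=9 → no match.
- a[5] stu_id=1 → 1 match(es) in b → 1 row(s).
- a[6] stu_id=NULL → no match.
- a[7] stu_id=5 → 2 match(es) in b → 2 row(s).
- a[8] stu_id=8 → 2 match(es) in b → 2 row(s).
- 4 row(s) from b found no a partner → padded with NULL.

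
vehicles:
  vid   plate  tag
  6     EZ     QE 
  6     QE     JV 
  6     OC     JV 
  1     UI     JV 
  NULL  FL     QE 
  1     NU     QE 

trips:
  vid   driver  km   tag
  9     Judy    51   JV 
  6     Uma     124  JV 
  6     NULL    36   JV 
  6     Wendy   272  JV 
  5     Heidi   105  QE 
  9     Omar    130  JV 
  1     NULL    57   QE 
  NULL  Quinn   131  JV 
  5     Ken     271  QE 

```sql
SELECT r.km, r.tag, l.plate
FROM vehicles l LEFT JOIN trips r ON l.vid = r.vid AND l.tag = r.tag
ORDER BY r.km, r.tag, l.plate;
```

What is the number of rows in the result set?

10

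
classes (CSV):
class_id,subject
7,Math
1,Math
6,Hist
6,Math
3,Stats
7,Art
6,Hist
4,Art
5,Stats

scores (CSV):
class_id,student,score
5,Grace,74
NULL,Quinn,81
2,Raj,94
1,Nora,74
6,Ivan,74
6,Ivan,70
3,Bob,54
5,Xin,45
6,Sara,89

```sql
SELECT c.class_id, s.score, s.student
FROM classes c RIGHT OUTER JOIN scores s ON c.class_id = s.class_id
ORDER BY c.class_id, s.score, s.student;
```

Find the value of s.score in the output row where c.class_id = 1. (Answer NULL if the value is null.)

74

RIGHT JOIN keeps every row from `scores`; unmatched rows get NULL for `classes`'s columns.
Matching on c.class_id = s.class_id. A NULL in a compared column never satisfies the condition.
- c[0] class_id=7 → no match.
- c[1] class_id=1 → 1 match(es) in s → 1 row(s).
- c[2] class_id=6 → 3 match(es) in s → 3 row(s).
- c[3] class_id=6 → 3 match(es) in s → 3 row(s).
- c[4] class_id=3 → 1 match(es) in s → 1 row(s).
- c[5] class_id=7 → no match.
- c[6] class_id=6 → 3 match(es) in s → 3 row(s).
- c[7] class_id=4 → no match.
- c[8] class_id=5 → 2 match(es) in s → 2 row(s).
- 2 row(s) from s found no c partner → padded with NULL.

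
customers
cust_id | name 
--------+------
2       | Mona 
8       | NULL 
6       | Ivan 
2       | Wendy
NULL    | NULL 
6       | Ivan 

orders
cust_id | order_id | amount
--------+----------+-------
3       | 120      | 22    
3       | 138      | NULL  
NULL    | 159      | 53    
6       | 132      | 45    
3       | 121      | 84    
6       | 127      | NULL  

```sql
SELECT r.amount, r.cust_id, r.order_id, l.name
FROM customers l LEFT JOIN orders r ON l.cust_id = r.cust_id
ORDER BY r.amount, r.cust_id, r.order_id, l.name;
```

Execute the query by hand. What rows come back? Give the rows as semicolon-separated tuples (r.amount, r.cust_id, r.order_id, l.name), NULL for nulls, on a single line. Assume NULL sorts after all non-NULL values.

LEFT JOIN keeps every row from `customers`; unmatched rows get NULL for `orders`'s columns.
Matching on l.cust_id = r.cust_id. A NULL in a compared column never satisfies the condition.
Matched pairs: 4; unmatched l rows kept: 4.

(45, 6, 132, Ivan); (45, 6, 132, Ivan); (NULL, 6, 127, Ivan); (NULL, 6, 127, Ivan); (NULL, NULL, NULL, Mona); (NULL, NULL, NULL, Wendy); (NULL, NULL, NULL, NULL); (NULL, NULL, NULL, NULL)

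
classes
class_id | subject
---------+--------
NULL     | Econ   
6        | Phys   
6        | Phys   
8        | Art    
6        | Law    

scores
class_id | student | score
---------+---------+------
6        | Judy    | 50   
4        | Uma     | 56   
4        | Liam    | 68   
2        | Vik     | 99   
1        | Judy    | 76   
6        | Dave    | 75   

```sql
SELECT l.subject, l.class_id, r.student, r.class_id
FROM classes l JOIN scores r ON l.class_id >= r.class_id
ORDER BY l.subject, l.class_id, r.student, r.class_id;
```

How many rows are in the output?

INNER JOIN keeps only pairs where the ON condition holds.
Matching on l.class_id >= r.class_id. A NULL in a compared column never satisfies the condition.
- l row (class_id=NULL): no match → dropped.
- l row (class_id=6): matches 6 r row(s) → 6 output row(s).
- l row (class_id=6): matches 6 r row(s) → 6 output row(s).
- l row (class_id=8): matches 6 r row(s) → 6 output row(s).
- l row (class_id=6): matches 6 r row(s) → 6 output row(s).
Total: 24 rows.

24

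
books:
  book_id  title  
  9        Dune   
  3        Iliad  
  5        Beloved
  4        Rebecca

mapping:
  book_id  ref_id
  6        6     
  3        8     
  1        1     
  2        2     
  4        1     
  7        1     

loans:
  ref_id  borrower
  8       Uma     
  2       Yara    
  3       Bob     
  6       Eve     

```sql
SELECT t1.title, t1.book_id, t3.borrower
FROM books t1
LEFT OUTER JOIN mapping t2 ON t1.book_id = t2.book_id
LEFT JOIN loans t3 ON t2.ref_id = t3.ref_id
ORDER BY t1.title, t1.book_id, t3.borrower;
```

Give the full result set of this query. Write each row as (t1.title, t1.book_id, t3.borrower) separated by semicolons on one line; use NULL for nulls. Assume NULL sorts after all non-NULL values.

Step 1 — t1 LEFT JOIN t2 on book_id → 4 row(s).
Then LEFT JOIN `loans t3` on ref_id: each of those 4 rows is kept; rows whose t2.ref_id has no match in t3 get NULL for t3's columns.

(Beloved, 5, NULL); (Dune, 9, NULL); (Iliad, 3, Uma); (Rebecca, 4, NULL)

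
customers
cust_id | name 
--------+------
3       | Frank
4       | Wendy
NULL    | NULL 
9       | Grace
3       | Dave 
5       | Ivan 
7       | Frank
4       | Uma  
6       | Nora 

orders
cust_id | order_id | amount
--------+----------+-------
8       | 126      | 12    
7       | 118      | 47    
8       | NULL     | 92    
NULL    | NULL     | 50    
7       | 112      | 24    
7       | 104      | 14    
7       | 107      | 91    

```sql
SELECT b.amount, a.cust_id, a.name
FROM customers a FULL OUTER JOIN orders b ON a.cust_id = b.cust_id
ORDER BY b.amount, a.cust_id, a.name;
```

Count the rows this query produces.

15

FULL OUTER JOIN keeps every row from both sides; unmatched rows get NULL for the other side's columns.
Matching on a.cust_id = b.cust_id. A NULL in a compared column never satisfies the condition.
- cust_id=3: no b row matches, row kept with b columns NULL.
- cust_id=4: no b row matches, row kept with b columns NULL.
- cust_id=NULL: no b row matches, row kept with b columns NULL.
- cust_id=9: no b row matches, row kept with b columns NULL.
- cust_id=3: no b row matches, row kept with b columns NULL.
- cust_id=5: no b row matches, row kept with b columns NULL.
- cust_id=7: 4 matching b row(s), so 4 row(s) emitted.
- cust_id=4: no b row matches, row kept with b columns NULL.
- cust_id=6: no b row matches, row kept with b columns NULL.
- 3 row(s) from b found no a partner → padded with NULL.
Total: 4 matched + 11 padded = 15 rows.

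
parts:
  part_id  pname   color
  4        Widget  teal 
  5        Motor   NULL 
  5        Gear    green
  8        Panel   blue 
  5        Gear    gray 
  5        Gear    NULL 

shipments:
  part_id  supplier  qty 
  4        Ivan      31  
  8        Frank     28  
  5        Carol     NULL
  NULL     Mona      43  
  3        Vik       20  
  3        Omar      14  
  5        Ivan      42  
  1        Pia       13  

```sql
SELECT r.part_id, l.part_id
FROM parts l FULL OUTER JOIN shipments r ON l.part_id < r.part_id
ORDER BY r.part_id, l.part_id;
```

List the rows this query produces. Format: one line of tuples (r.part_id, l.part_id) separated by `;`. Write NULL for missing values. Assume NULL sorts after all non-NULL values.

(1, NULL); (3, NULL); (3, NULL); (4, NULL); (5, 4); (5, 4); (8, 4); (8, 5); (8, 5); (8, 5); (8, 5); (NULL, 8); (NULL, NULL)

FULL OUTER JOIN keeps every row from both sides; unmatched rows get NULL for the other side's columns.
Matching on l.part_id < r.part_id. A NULL in a compared column never satisfies the condition.
- part_id=4: 3 matching r row(s), so 3 row(s) emitted.
- part_id=5: 1 matching r row(s), so 1 row(s) emitted.
- part_id=5: 1 matching r row(s), so 1 row(s) emitted.
- part_id=8: no r row matches, row kept with r columns NULL.
- part_id=5: 1 matching r row(s), so 1 row(s) emitted.
- part_id=5: 1 matching r row(s), so 1 row(s) emitted.
- 5 row(s) from r found no l partner → padded with NULL.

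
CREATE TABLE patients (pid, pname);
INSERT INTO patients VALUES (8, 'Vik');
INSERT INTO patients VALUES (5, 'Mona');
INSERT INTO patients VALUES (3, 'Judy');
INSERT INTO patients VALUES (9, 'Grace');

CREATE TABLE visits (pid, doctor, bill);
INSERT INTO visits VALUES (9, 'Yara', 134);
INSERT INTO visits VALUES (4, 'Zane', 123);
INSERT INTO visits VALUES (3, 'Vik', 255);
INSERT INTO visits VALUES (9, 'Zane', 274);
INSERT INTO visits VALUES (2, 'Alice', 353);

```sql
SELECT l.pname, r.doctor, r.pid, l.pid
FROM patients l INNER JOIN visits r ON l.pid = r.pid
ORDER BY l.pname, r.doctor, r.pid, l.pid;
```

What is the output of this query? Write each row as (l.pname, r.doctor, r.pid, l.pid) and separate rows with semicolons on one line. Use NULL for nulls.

(Grace, Yara, 9, 9); (Grace, Zane, 9, 9); (Judy, Vik, 3, 3)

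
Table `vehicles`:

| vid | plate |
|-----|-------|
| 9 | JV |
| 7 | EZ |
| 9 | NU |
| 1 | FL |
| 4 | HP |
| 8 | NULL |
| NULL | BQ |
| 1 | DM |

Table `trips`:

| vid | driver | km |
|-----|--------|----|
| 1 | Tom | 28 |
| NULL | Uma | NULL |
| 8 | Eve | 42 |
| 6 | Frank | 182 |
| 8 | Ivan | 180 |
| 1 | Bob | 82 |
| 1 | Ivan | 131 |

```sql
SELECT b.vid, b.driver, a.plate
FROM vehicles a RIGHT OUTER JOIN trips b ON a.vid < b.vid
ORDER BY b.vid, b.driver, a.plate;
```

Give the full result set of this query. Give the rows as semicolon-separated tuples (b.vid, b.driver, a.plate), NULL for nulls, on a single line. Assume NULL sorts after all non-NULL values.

RIGHT JOIN keeps every row from `trips`; unmatched rows get NULL for `vehicles`'s columns.
Matching on a.vid < b.vid. A NULL in a compared column never satisfies the condition.
- a (vid=9) has no partner in b.
- a (vid=7) pairs with 2 row(s) of b.
- a (vid=9) has no partner in b.
- a (vid=1) pairs with 3 row(s) of b.
- a (vid=4) pairs with 3 row(s) of b.
- a (vid=8) has no partner in b.
- a (vid=NULL) has no partner in b.
- a (vid=1) pairs with 3 row(s) of b.
- 4 row(s) from b found no a partner → padded with NULL.

(1, Bob, NULL); (1, Ivan, NULL); (1, Tom, NULL); (6, Frank, DM); (6, Frank, FL); (6, Frank, HP); (8, Eve, DM); (8, Eve, EZ); (8, Eve, FL); (8, Eve, HP); (8, Ivan, DM); (8, Ivan, EZ); (8, Ivan, FL); (8, Ivan, HP); (NULL, Uma, NULL)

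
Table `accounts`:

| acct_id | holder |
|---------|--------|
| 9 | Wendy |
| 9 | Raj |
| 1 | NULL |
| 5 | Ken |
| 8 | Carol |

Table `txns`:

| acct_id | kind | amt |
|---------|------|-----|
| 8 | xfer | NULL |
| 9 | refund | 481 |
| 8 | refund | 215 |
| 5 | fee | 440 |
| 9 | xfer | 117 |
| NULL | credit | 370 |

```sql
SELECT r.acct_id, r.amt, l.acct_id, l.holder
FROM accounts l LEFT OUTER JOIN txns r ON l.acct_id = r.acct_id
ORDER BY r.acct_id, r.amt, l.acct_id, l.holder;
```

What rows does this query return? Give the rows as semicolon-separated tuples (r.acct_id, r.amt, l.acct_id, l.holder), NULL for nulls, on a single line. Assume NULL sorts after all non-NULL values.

LEFT JOIN keeps every row from `accounts`; unmatched rows get NULL for `txns`'s columns.
Matching on l.acct_id = r.acct_id. A NULL in a compared column never satisfies the condition.
Matched pairs: 7; unmatched l rows kept: 1.

(5, 440, 5, Ken); (8, 215, 8, Carol); (8, NULL, 8, Carol); (9, 117, 9, Raj); (9, 117, 9, Wendy); (9, 481, 9, Raj); (9, 481, 9, Wendy); (NULL, NULL, 1, NULL)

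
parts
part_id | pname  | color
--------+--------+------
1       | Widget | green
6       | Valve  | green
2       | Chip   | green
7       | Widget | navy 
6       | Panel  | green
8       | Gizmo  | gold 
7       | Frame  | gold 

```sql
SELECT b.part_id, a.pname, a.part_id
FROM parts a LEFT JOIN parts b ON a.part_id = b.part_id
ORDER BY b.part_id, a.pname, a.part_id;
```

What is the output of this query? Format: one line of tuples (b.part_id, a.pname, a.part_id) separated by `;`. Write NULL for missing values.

(1, Widget, 1); (2, Chip, 2); (6, Panel, 6); (6, Panel, 6); (6, Valve, 6); (6, Valve, 6); (7, Frame, 7); (7, Frame, 7); (7, Widget, 7); (7, Widget, 7); (8, Gizmo, 8)

LEFT JOIN keeps every row from `parts a`; unmatched rows get NULL for `parts b`'s columns.
Matching on a.part_id = b.part_id.
- part_id=1: 1 matching b row(s), so 1 row(s) emitted.
- part_id=6: 2 matching b row(s), so 2 row(s) emitted.
- part_id=2: 1 matching b row(s), so 1 row(s) emitted.
- part_id=7: 2 matching b row(s), so 2 row(s) emitted.
- part_id=6: 2 matching b row(s), so 2 row(s) emitted.
- part_id=8: 1 matching b row(s), so 1 row(s) emitted.
- part_id=7: 2 matching b row(s), so 2 row(s) emitted.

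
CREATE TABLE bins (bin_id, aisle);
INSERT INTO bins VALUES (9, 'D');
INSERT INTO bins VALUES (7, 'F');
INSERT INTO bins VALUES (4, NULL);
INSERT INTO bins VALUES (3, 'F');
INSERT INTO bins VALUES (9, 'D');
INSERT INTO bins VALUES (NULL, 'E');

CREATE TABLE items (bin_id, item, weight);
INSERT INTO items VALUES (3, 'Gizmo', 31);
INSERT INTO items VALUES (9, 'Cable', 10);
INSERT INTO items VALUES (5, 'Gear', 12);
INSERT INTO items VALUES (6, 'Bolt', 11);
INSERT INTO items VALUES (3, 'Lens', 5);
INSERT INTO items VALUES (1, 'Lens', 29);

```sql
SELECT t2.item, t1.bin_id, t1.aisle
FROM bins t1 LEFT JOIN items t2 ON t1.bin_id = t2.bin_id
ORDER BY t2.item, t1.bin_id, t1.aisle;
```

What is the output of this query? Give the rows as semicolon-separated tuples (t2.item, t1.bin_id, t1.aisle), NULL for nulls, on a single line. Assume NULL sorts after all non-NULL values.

(Cable, 9, D); (Cable, 9, D); (Gizmo, 3, F); (Lens, 3, F); (NULL, 4, NULL); (NULL, 7, F); (NULL, NULL, E)

LEFT JOIN keeps every row from `bins`; unmatched rows get NULL for `items`'s columns.
Matching on t1.bin_id = t2.bin_id. A NULL in a compared column never satisfies the condition.
- t1 (bin_id=9) pairs with 1 row(s) of t2.
- t1 (bin_id=7) has no partner → padded with NULL.
- t1 (bin_id=4) has no partner → padded with NULL.
- t1 (bin_id=3) pairs with 2 row(s) of t2.
- t1 (bin_id=9) pairs with 1 row(s) of t2.
- t1 (bin_id=NULL) has no partner → padded with NULL.
After projecting and ordering:
t2.item | t1.bin_id | t1.aisle
Cable | 9 | D
Cable | 9 | D
Gizmo | 3 | F
Lens | 3 | F
NULL | 4 | NULL
NULL | 7 | F
NULL | NULL | E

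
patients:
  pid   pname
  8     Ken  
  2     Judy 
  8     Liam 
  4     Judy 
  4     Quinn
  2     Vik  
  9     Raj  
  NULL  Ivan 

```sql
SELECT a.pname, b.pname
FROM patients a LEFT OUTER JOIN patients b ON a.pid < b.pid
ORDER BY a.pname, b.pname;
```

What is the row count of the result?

20

LEFT JOIN keeps every row from `patients a`; unmatched rows get NULL for `patients b`'s columns.
Matching on a.pid < b.pid. A NULL in a compared column never satisfies the condition.
- pid=8: 1 matching b row(s), so 1 row(s) emitted.
- pid=2: 5 matching b row(s), so 5 row(s) emitted.
- pid=8: 1 matching b row(s), so 1 row(s) emitted.
- pid=4: 3 matching b row(s), so 3 row(s) emitted.
- pid=4: 3 matching b row(s), so 3 row(s) emitted.
- pid=2: 5 matching b row(s), so 5 row(s) emitted.
- pid=9: no b row matches, row kept with b columns NULL.
- pid=NULL: no b row matches, row kept with b columns NULL.
Total: 18 matched + 2 padded = 20 rows.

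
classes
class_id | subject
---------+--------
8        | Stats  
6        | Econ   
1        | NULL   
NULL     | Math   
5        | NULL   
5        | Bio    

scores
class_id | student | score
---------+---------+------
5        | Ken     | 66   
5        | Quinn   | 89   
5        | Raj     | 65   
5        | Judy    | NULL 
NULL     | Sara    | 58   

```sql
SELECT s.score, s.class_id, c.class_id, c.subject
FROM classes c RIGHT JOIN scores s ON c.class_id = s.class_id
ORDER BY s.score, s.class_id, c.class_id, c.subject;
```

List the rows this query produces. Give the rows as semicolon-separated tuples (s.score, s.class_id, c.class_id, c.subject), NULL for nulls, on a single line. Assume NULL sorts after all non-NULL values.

(58, NULL, NULL, NULL); (65, 5, 5, Bio); (65, 5, 5, NULL); (66, 5, 5, Bio); (66, 5, 5, NULL); (89, 5, 5, Bio); (89, 5, 5, NULL); (NULL, 5, 5, Bio); (NULL, 5, 5, NULL)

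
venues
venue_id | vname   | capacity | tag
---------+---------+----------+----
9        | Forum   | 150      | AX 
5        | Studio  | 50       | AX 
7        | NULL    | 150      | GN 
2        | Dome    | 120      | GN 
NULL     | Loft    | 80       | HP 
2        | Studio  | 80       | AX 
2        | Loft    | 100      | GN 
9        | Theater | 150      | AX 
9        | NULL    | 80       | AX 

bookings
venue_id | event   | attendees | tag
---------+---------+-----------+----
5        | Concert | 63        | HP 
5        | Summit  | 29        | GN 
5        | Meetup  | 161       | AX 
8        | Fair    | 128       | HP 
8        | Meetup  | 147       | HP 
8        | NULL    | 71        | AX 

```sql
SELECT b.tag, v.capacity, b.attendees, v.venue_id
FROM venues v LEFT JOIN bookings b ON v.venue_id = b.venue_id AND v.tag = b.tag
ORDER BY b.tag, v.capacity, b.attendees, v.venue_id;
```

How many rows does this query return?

9

LEFT JOIN keeps every row from `venues`; unmatched rows get NULL for `bookings`'s columns.
Matching on v.venue_id = b.venue_id AND v.tag = b.tag. A NULL in a compared column never satisfies the condition.
- v (venue_id=9, tag=AX) has no partner → padded with NULL.
- v (venue_id=5, tag=AX) pairs with 1 row(s) of b.
- v (venue_id=7, tag=GN) has no partner → padded with NULL.
- v (venue_id=2, tag=GN) has no partner → padded with NULL.
- v (venue_id=NULL, tag=HP) has no partner → padded with NULL.
- v (venue_id=2, tag=AX) has no partner → padded with NULL.
- v (venue_id=2, tag=GN) has no partner → padded with NULL.
- v (venue_id=9, tag=AX) has no partner → padded with NULL.
- v (venue_id=9, tag=AX) has no partner → padded with NULL.
Total: 1 matched + 8 padded = 9 rows.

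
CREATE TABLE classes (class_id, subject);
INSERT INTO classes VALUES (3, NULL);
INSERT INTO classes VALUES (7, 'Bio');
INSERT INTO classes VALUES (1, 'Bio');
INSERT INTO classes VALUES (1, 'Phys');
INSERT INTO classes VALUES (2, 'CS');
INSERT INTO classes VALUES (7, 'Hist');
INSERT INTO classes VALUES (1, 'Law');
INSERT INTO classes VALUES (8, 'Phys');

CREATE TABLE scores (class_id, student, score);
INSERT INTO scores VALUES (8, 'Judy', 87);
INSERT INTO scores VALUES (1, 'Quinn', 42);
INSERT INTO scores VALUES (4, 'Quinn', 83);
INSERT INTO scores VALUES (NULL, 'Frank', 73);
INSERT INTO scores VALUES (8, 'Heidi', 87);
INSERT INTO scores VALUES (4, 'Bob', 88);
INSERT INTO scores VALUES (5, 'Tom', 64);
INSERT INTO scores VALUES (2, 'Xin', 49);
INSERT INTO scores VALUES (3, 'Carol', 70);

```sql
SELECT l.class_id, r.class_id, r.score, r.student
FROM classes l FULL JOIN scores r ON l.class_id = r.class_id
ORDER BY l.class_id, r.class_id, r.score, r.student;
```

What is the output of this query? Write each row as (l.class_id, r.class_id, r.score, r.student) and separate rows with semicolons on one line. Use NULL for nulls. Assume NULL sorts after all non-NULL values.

(1, 1, 42, Quinn); (1, 1, 42, Quinn); (1, 1, 42, Quinn); (2, 2, 49, Xin); (3, 3, 70, Carol); (7, NULL, NULL, NULL); (7, NULL, NULL, NULL); (8, 8, 87, Heidi); (8, 8, 87, Judy); (NULL, 4, 83, Quinn); (NULL, 4, 88, Bob); (NULL, 5, 64, Tom); (NULL, NULL, 73, Frank)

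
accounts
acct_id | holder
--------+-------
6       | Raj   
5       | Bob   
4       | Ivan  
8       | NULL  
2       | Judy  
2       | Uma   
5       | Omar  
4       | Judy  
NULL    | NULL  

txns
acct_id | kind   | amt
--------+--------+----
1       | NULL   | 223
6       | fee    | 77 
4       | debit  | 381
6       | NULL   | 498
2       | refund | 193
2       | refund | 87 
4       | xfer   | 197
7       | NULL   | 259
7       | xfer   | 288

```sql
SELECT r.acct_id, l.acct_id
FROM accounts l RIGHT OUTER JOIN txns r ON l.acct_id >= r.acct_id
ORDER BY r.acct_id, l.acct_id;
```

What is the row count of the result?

42

RIGHT JOIN keeps every row from `txns`; unmatched rows get NULL for `accounts`'s columns.
Matching on l.acct_id >= r.acct_id. A NULL in a compared column never satisfies the condition.
Matched pairs: 42; unmatched r rows kept: 0.
Total: 42 rows.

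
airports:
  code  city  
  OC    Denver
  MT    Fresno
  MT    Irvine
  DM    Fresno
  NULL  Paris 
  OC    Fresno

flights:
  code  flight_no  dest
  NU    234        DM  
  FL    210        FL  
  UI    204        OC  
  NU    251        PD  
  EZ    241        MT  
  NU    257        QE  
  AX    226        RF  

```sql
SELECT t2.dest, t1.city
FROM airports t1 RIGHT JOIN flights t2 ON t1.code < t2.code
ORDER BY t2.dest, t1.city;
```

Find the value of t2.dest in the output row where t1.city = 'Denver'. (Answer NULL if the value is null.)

RIGHT JOIN keeps every row from `flights`; unmatched rows get NULL for `airports`'s columns.
Matching on t1.code < t2.code. A NULL in a compared column never satisfies the condition.
- t1 (code=OC) pairs with 1 row(s) of t2.
- t1 (code=MT) pairs with 4 row(s) of t2.
- t1 (code=MT) pairs with 4 row(s) of t2.
- t1 (code=DM) pairs with 6 row(s) of t2.
- t1 (code=NULL) has no partner in t2.
- t1 (code=OC) pairs with 1 row(s) of t2.
- plus 1 unmatched t2 row(s), each kept with NULL t1 columns.

OC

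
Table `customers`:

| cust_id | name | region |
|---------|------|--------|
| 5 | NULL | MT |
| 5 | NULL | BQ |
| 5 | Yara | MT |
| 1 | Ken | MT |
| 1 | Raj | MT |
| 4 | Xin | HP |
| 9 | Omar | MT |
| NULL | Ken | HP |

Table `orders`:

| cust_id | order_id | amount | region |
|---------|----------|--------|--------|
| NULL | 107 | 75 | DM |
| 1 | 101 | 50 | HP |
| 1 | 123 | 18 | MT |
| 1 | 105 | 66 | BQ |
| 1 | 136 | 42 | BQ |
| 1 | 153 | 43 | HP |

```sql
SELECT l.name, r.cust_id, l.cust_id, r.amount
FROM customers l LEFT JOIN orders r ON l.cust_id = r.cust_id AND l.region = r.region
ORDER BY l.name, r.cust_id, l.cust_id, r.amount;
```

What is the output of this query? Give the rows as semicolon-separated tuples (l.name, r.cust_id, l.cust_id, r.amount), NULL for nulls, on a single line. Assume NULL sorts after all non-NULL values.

LEFT JOIN keeps every row from `customers`; unmatched rows get NULL for `orders`'s columns.
Matching on l.cust_id = r.cust_id AND l.region = r.region. A NULL in a compared column never satisfies the condition.
- l row (cust_id=5, region=MT): no match → kept, r columns NULL.
- l row (cust_id=5, region=BQ): no match → kept, r columns NULL.
- l row (cust_id=5, region=MT): no match → kept, r columns NULL.
- l row (cust_id=1, region=MT): matches 1 r row(s) → 1 output row(s).
- l row (cust_id=1, region=MT): matches 1 r row(s) → 1 output row(s).
- l row (cust_id=4, region=HP): no match → kept, r columns NULL.
- l row (cust_id=9, region=MT): no match → kept, r columns NULL.
- l row (cust_id=NULL, region=HP): no match → kept, r columns NULL.
After projecting and ordering:
l.name | r.cust_id | l.cust_id | r.amount
Ken | 1 | 1 | 18
Ken | NULL | NULL | NULL
Omar | NULL | 9 | NULL
Raj | 1 | 1 | 18
Xin | NULL | 4 | NULL
Yara | NULL | 5 | NULL
NULL | NULL | 5 | NULL
NULL | NULL | 5 | NULL

(Ken, 1, 1, 18); (Ken, NULL, NULL, NULL); (Omar, NULL, 9, NULL); (Raj, 1, 1, 18); (Xin, NULL, 4, NULL); (Yara, NULL, 5, NULL); (NULL, NULL, 5, NULL); (NULL, NULL, 5, NULL)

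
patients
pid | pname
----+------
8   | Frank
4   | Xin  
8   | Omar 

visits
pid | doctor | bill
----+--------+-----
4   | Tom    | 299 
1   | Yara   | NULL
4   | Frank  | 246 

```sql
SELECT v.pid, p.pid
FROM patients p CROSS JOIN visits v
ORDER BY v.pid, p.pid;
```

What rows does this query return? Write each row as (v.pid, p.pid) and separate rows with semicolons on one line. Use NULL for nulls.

(1, 4); (1, 8); (1, 8); (4, 4); (4, 4); (4, 8); (4, 8); (4, 8); (4, 8)

CROSS JOIN pairs every row of `patients` with every row of `visits`: 3 × 3 = 9 rows.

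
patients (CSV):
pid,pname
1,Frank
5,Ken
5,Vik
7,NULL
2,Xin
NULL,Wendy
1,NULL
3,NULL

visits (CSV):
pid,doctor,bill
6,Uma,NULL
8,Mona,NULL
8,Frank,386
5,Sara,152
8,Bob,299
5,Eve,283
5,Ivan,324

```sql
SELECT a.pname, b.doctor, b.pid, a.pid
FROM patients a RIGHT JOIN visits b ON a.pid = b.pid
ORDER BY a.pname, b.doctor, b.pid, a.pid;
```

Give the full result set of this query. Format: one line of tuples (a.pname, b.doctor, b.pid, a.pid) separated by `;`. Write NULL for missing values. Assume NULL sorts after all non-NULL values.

RIGHT JOIN keeps every row from `visits`; unmatched rows get NULL for `patients`'s columns.
Matching on a.pid = b.pid. A NULL in a compared column never satisfies the condition.
- a[0] pid=1 → no match.
- a[1] pid=5 → 3 match(es) in b → 3 row(s).
- a[2] pid=5 → 3 match(es) in b → 3 row(s).
- a[3] pid=7 → no match.
- a[4] pid=2 → no match.
- a[5] pid=NULL → no match.
- a[6] pid=1 → no match.
- a[7] pid=3 → no match.
- 4 b row(s) had no a match → kept, a columns NULL.
After projecting and ordering:
a.pname | b.doctor | b.pid | a.pid
Ken | Eve | 5 | 5
Ken | Ivan | 5 | 5
Ken | Sara | 5 | 5
Vik | Eve | 5 | 5
Vik | Ivan | 5 | 5
Vik | Sara | 5 | 5
NULL | Bob | 8 | NULL
NULL | Frank | 8 | NULL
NULL | Mona | 8 | NULL
NULL | Uma | 6 | NULL

(Ken, Eve, 5, 5); (Ken, Ivan, 5, 5); (Ken, Sara, 5, 5); (Vik, Eve, 5, 5); (Vik, Ivan, 5, 5); (Vik, Sara, 5, 5); (NULL, Bob, 8, NULL); (NULL, Frank, 8, NULL); (NULL, Mona, 8, NULL); (NULL, Uma, 6, NULL)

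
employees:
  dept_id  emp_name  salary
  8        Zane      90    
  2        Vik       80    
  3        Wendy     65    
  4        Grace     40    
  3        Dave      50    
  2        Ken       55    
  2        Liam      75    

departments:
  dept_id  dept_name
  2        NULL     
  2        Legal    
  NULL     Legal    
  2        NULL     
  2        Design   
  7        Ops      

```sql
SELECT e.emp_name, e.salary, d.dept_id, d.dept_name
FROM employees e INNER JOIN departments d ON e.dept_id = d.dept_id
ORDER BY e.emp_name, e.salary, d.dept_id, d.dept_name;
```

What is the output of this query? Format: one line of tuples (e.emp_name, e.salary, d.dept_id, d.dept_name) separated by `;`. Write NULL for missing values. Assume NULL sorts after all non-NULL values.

(Ken, 55, 2, Design); (Ken, 55, 2, Legal); (Ken, 55, 2, NULL); (Ken, 55, 2, NULL); (Liam, 75, 2, Design); (Liam, 75, 2, Legal); (Liam, 75, 2, NULL); (Liam, 75, 2, NULL); (Vik, 80, 2, Design); (Vik, 80, 2, Legal); (Vik, 80, 2, NULL); (Vik, 80, 2, NULL)

INNER JOIN keeps only pairs where the ON condition holds.
Matching on e.dept_id = d.dept_id. A NULL in a compared column never satisfies the condition.
- e row (dept_id=8): no match → dropped.
- e row (dept_id=2): matches 4 d row(s) → 4 output row(s).
- e row (dept_id=3): no match → dropped.
- e row (dept_id=4): no match → dropped.
- e row (dept_id=3): no match → dropped.
- e row (dept_id=2): matches 4 d row(s) → 4 output row(s).
- e row (dept_id=2): matches 4 d row(s) → 4 output row(s).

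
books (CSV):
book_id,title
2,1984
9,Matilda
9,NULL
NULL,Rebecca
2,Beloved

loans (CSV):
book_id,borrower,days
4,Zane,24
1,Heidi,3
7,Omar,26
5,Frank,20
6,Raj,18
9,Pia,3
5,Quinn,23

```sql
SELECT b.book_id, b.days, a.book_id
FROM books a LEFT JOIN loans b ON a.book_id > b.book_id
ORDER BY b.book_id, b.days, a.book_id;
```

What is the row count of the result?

LEFT JOIN keeps every row from `books`; unmatched rows get NULL for `loans`'s columns.
Matching on a.book_id > b.book_id. A NULL in a compared column never satisfies the condition.
- book_id=2: 1 matching b row(s), so 1 row(s) emitted.
- book_id=9: 6 matching b row(s), so 6 row(s) emitted.
- book_id=9: 6 matching b row(s), so 6 row(s) emitted.
- book_id=NULL: no b row matches, row kept with b columns NULL.
- book_id=2: 1 matching b row(s), so 1 row(s) emitted.
Total: 14 matched + 1 padded = 15 rows.

15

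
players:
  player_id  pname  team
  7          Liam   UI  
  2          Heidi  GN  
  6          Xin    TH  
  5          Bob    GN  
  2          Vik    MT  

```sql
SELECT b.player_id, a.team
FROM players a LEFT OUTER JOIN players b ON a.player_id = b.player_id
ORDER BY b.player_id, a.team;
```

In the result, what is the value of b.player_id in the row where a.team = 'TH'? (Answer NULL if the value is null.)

6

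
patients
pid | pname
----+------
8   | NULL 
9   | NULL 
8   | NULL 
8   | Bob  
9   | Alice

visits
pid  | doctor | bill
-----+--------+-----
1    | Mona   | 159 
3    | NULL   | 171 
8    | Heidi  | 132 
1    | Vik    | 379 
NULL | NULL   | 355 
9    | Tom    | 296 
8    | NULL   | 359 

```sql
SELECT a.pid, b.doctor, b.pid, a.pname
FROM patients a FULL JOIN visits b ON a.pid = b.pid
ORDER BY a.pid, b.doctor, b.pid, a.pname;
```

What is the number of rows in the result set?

12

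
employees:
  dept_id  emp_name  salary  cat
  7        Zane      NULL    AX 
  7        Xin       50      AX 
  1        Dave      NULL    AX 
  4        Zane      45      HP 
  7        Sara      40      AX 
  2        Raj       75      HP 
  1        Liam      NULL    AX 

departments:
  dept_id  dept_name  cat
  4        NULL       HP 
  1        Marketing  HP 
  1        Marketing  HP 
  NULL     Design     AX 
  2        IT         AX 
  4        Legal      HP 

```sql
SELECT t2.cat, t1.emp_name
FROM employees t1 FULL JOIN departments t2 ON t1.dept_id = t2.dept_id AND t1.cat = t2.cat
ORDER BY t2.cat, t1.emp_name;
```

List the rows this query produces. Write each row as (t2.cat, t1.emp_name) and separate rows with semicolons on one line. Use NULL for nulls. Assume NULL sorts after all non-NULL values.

(AX, NULL); (AX, NULL); (HP, Zane); (HP, Zane); (HP, NULL); (HP, NULL); (NULL, Dave); (NULL, Liam); (NULL, Raj); (NULL, Sara); (NULL, Xin); (NULL, Zane)

FULL OUTER JOIN keeps every row from both sides; unmatched rows get NULL for the other side's columns.
Matching on t1.dept_id = t2.dept_id AND t1.cat = t2.cat. A NULL in a compared column never satisfies the condition.
Matched pairs: 2; unmatched t1 rows kept: 6; unmatched t2 rows kept: 4.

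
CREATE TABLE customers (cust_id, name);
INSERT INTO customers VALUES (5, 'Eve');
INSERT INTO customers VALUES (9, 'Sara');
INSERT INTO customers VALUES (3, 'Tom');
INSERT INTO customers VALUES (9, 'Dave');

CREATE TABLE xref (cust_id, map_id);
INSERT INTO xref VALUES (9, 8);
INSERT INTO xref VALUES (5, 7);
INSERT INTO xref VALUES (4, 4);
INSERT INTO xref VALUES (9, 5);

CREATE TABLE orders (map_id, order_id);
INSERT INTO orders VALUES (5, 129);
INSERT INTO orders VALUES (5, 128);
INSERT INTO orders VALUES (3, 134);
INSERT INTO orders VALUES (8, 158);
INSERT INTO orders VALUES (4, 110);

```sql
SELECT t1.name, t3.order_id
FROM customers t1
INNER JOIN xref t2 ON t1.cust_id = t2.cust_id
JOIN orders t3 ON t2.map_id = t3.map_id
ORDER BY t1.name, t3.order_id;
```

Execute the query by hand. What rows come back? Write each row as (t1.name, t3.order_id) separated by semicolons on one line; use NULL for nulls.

(Dave, 128); (Dave, 129); (Dave, 158); (Sara, 128); (Sara, 129); (Sara, 158)

Joins associate left-to-right: customers INNER JOIN xref on cust_id gives 5 intermediate row(s).
Then INNER JOIN `orders t3` on map_id: keep only rows whose t2.map_id appears in t3.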